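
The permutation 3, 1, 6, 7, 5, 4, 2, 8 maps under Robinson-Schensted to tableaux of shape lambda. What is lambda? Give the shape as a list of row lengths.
[4, 2, 1, 1]

RSK row insertion gives P = [[1, 2, 7, 8], [3, 4], [5], [6]], which has shape [4, 2, 1, 1].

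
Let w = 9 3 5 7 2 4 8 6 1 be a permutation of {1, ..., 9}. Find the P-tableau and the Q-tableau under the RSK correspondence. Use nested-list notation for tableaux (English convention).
P = [[1, 4, 6, 8], [2, 5, 7], [3], [9]], Q = [[1, 3, 4, 7], [2, 6, 8], [5], [9]]

Insert each entry of the permutation into P by Schensted row insertion, recording in Q the position of each new cell.

Insert 9: appended to row 1. P = [[9]], Q = [[1]].
Insert 3: 3 bumps 9 from row 1; 9 starts row 2. P = [[3], [9]], Q = [[1], [2]].
Insert 5: appended to row 1. P = [[3, 5], [9]], Q = [[1, 3], [2]].
Insert 7: appended to row 1. P = [[3, 5, 7], [9]], Q = [[1, 3, 4], [2]].
Insert 2: 2 bumps 3 from row 1; 3 bumps 9 from row 2; 9 starts row 3. P = [[2, 5, 7], [3], [9]], Q = [[1, 3, 4], [2], [5]].
Insert 4: 4 bumps 5 from row 1; 5 appends to row 2. P = [[2, 4, 7], [3, 5], [9]], Q = [[1, 3, 4], [2, 6], [5]].
Insert 8: appended to row 1. P = [[2, 4, 7, 8], [3, 5], [9]], Q = [[1, 3, 4, 7], [2, 6], [5]].
Insert 6: 6 bumps 7 from row 1; 7 appends to row 2. P = [[2, 4, 6, 8], [3, 5, 7], [9]], Q = [[1, 3, 4, 7], [2, 6, 8], [5]].
Insert 1: 1 bumps 2 from row 1; 2 bumps 3 from row 2; 3 bumps 9 from row 3; 9 starts row 4. P = [[1, 4, 6, 8], [2, 5, 7], [3], [9]], Q = [[1, 3, 4, 7], [2, 6, 8], [5], [9]].

So P = [[1, 4, 6, 8], [2, 5, 7], [3], [9]], Q = [[1, 3, 4, 7], [2, 6, 8], [5], [9]].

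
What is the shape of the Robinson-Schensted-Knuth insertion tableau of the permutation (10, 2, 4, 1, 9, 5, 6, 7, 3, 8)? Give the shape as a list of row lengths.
RSK row insertion gives P = [[1, 3, 5, 6, 7, 8], [2, 4], [9], [10]], which has shape [6, 2, 1, 1].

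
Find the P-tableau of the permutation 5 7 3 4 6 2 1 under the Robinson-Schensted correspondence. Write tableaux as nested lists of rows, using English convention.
P = [[1, 4, 6], [2, 7], [3], [5]]

After inserting 5: P = [[5]].
After inserting 7: P = [[5, 7]].
After inserting 3: P = [[3, 7], [5]].
After inserting 4: P = [[3, 4], [5, 7]].
After inserting 6: P = [[3, 4, 6], [5, 7]].
After inserting 2: P = [[2, 4, 6], [3, 7], [5]].
After inserting 1: P = [[1, 4, 6], [2, 7], [3], [5]].

So P = [[1, 4, 6], [2, 7], [3], [5]].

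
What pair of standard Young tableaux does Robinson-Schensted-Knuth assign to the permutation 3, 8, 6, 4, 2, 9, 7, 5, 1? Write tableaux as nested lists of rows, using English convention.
P = [[1, 4, 5], [2, 7], [3, 9], [6], [8]], Q = [[1, 2, 6], [3, 7], [4, 8], [5], [9]]

Insert each entry of the permutation into P by Schensted row insertion, recording in Q the position of each new cell.

Insert 3: appended to row 1. P = [[3]], Q = [[1]].
Insert 8: appended to row 1. P = [[3, 8]], Q = [[1, 2]].
Insert 6: 6 bumps 8 from row 1; 8 starts row 2. P = [[3, 6], [8]], Q = [[1, 2], [3]].
Insert 4: 4 bumps 6 from row 1; 6 bumps 8 from row 2; 8 starts row 3. P = [[3, 4], [6], [8]], Q = [[1, 2], [3], [4]].
Insert 2: 2 bumps 3 from row 1; 3 bumps 6 from row 2; 6 bumps 8 from row 3; 8 starts row 4. P = [[2, 4], [3], [6], [8]], Q = [[1, 2], [3], [4], [5]].
Insert 9: appended to row 1. P = [[2, 4, 9], [3], [6], [8]], Q = [[1, 2, 6], [3], [4], [5]].
Insert 7: 7 bumps 9 from row 1; 9 appends to row 2. P = [[2, 4, 7], [3, 9], [6], [8]], Q = [[1, 2, 6], [3, 7], [4], [5]].
Insert 5: 5 bumps 7 from row 1; 7 bumps 9 from row 2; 9 appends to row 3. P = [[2, 4, 5], [3, 7], [6, 9], [8]], Q = [[1, 2, 6], [3, 7], [4, 8], [5]].
Insert 1: 1 bumps 2 from row 1; 2 bumps 3 from row 2; 3 bumps 6 from row 3; 6 bumps 8 from row 4; 8 starts row 5. P = [[1, 4, 5], [2, 7], [3, 9], [6], [8]], Q = [[1, 2, 6], [3, 7], [4, 8], [5], [9]].

So P = [[1, 4, 5], [2, 7], [3, 9], [6], [8]], Q = [[1, 2, 6], [3, 7], [4, 8], [5], [9]].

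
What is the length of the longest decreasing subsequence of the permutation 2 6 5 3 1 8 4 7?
4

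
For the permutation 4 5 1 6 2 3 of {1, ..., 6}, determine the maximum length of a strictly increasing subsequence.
3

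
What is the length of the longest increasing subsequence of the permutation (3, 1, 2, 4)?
3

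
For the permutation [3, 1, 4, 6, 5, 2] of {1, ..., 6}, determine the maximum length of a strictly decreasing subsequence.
3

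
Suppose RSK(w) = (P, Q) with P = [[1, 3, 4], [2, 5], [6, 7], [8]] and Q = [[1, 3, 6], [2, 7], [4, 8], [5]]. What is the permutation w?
8 2 6 3 1 7 5 4

Reverse the RSK construction: for i from n down to 1, find the cell of Q containing i, remove the entry at that cell from P, and reverse-bump it up through P; the value ejected from row 1 is w(i).

Step i=8: Q has 8 at row 3, column 2; remove 7 from row 3 of P and reverse-bump: 7 enters row 2 and ejects 5; 5 enters row 1 and ejects 4. So w(8) = 4. P is now [[1, 3, 5], [2, 7], [6], [8]].
Step i=7: Q has 7 at row 2, column 2; remove 7 from row 2 of P and reverse-bump: 7 enters row 1 and ejects 5. So w(7) = 5. P is now [[1, 3, 7], [2], [6], [8]].
Step i=6: Q has 6 at row 1, column 3; remove that cell from P, ejecting 7. So w(6) = 7. P is now [[1, 3], [2], [6], [8]].
Step i=5: Q has 5 at row 4, column 1; remove 8 from row 4 of P and reverse-bump: 8 enters row 3 and ejects 6; 6 enters row 2 and ejects 2; 2 enters row 1 and ejects 1. So w(5) = 1. P is now [[2, 3], [6], [8]].
Step i=4: Q has 4 at row 3, column 1; remove 8 from row 3 of P and reverse-bump: 8 enters row 2 and ejects 6; 6 enters row 1 and ejects 3. So w(4) = 3. P is now [[2, 6], [8]].
Step i=3: Q has 3 at row 1, column 2; remove that cell from P, ejecting 6. So w(3) = 6. P is now [[2], [8]].
Step i=2: Q has 2 at row 2, column 1; remove 8 from row 2 of P and reverse-bump: 8 enters row 1 and ejects 2. So w(2) = 2. P is now [[8]].
Step i=1: Q has 1 at row 1, column 1; remove that cell from P, ejecting 8. So w(1) = 8. P is now [].

So w = 8 2 6 3 1 7 5 4.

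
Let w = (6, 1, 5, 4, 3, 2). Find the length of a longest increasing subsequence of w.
2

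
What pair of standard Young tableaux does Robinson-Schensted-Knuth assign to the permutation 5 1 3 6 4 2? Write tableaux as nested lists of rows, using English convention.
Insert each entry of the permutation into P by Schensted row insertion, recording in Q the position of each new cell.

Insert 5: appended to row 1. P = [[5]].
Insert 1: 1 bumps 5 from row 1; 5 starts row 2. P = [[1], [5]].
Insert 3: appended to row 1. P = [[1, 3], [5]].
Insert 6: appended to row 1. P = [[1, 3, 6], [5]].
Insert 4: 4 bumps 6 from row 1; 6 appends to row 2. P = [[1, 3, 4], [5, 6]].
Insert 2: 2 bumps 3 from row 1; 3 bumps 5 from row 2; 5 starts row 3. P = [[1, 2, 4], [3, 6], [5]].

So P = [[1, 2, 4], [3, 6], [5]], Q = [[1, 3, 4], [2, 5], [6]].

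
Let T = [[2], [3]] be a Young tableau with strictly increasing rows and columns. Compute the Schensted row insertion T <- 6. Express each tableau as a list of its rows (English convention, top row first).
6 is larger than every entry of row 1, so it is appended to row 1. The new tableau is [[2, 6], [3]].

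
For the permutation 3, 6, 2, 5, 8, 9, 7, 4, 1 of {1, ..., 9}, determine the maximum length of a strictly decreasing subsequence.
4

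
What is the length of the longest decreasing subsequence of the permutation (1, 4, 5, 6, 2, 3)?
2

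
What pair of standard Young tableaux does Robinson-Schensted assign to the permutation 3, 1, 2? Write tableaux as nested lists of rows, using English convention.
P = [[1, 2], [3]], Q = [[1, 3], [2]]

Insert each entry of the permutation into P by Schensted row insertion, recording in Q the position of each new cell.

Insert 3: appended to row 1. P = [[3]], Q = [[1]].
Insert 1: 1 bumps 3 from row 1; 3 starts row 2. P = [[1], [3]], Q = [[1], [2]].
Insert 2: appended to row 1. P = [[1, 2], [3]], Q = [[1, 3], [2]].

So P = [[1, 2], [3]], Q = [[1, 3], [2]].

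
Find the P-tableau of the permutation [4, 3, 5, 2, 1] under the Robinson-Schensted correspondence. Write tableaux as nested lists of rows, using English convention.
After inserting 4: P = [[4]].
After inserting 3: P = [[3], [4]].
After inserting 5: P = [[3, 5], [4]].
After inserting 2: P = [[2, 5], [3], [4]].
After inserting 1: P = [[1, 5], [2], [3], [4]].

So P = [[1, 5], [2], [3], [4]].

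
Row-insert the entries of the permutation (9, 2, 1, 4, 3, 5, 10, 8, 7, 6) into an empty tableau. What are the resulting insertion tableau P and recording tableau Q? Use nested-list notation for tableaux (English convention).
P = [[1, 3, 5, 6], [2, 4, 7], [8, 10], [9]], Q = [[1, 4, 6, 7], [2, 5, 8], [3, 9], [10]]

Insert each entry of the permutation into P by Schensted row insertion, recording in Q the position of each new cell.

Insert 9: appended to row 1. P = [[9]], Q = [[1]].
Insert 2: 2 bumps 9 from row 1; 9 starts row 2. P = [[2], [9]], Q = [[1], [2]].
Insert 1: 1 bumps 2 from row 1; 2 bumps 9 from row 2; 9 starts row 3. P = [[1], [2], [9]], Q = [[1], [2], [3]].
Insert 4: appended to row 1. P = [[1, 4], [2], [9]], Q = [[1, 4], [2], [3]].
Insert 3: 3 bumps 4 from row 1; 4 appends to row 2. P = [[1, 3], [2, 4], [9]], Q = [[1, 4], [2, 5], [3]].
Insert 5: appended to row 1. P = [[1, 3, 5], [2, 4], [9]], Q = [[1, 4, 6], [2, 5], [3]].
Insert 10: appended to row 1. P = [[1, 3, 5, 10], [2, 4], [9]], Q = [[1, 4, 6, 7], [2, 5], [3]].
Insert 8: 8 bumps 10 from row 1; 10 appends to row 2. P = [[1, 3, 5, 8], [2, 4, 10], [9]], Q = [[1, 4, 6, 7], [2, 5, 8], [3]].
Insert 7: 7 bumps 8 from row 1; 8 bumps 10 from row 2; 10 appends to row 3. P = [[1, 3, 5, 7], [2, 4, 8], [9, 10]], Q = [[1, 4, 6, 7], [2, 5, 8], [3, 9]].
Insert 6: 6 bumps 7 from row 1; 7 bumps 8 from row 2; 8 bumps 9 from row 3; 9 starts row 4. P = [[1, 3, 5, 6], [2, 4, 7], [8, 10], [9]], Q = [[1, 4, 6, 7], [2, 5, 8], [3, 9], [10]].

So P = [[1, 3, 5, 6], [2, 4, 7], [8, 10], [9]], Q = [[1, 4, 6, 7], [2, 5, 8], [3, 9], [10]].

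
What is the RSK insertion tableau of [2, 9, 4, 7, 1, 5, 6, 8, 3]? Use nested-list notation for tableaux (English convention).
Insert 2: appended to row 1. P = [[2]].
Insert 9: appended to row 1. P = [[2, 9]].
Insert 4: 4 bumps 9 from row 1; 9 starts row 2. P = [[2, 4], [9]].
Insert 7: appended to row 1. P = [[2, 4, 7], [9]].
Insert 1: 1 bumps 2 from row 1; 2 bumps 9 from row 2; 9 starts row 3. P = [[1, 4, 7], [2], [9]].
Insert 5: 5 bumps 7 from row 1; 7 appends to row 2. P = [[1, 4, 5], [2, 7], [9]].
Insert 6: appended to row 1. P = [[1, 4, 5, 6], [2, 7], [9]].
Insert 8: appended to row 1. P = [[1, 4, 5, 6, 8], [2, 7], [9]].
Insert 3: 3 bumps 4 from row 1; 4 bumps 7 from row 2; 7 bumps 9 from row 3; 9 starts row 4. P = [[1, 3, 5, 6, 8], [2, 4], [7], [9]].

So P = [[1, 3, 5, 6, 8], [2, 4], [7], [9]].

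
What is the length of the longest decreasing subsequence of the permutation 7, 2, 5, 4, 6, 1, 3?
4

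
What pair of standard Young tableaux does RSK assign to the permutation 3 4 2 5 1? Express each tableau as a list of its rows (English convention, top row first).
P = [[1, 4, 5], [2], [3]], Q = [[1, 2, 4], [3], [5]]

Insert each entry of the permutation into P by Schensted row insertion, recording in Q the position of each new cell.

Insert 3: appended to row 1. P = [[3]].
Insert 4: appended to row 1. P = [[3, 4]].
Insert 2: 2 bumps 3 from row 1; 3 starts row 2. P = [[2, 4], [3]].
Insert 5: appended to row 1. P = [[2, 4, 5], [3]].
Insert 1: 1 bumps 2 from row 1; 2 bumps 3 from row 2; 3 starts row 3. P = [[1, 4, 5], [2], [3]].

So P = [[1, 4, 5], [2], [3]], Q = [[1, 2, 4], [3], [5]].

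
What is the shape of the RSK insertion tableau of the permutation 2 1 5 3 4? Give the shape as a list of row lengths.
RSK row insertion gives P = [[1, 3, 4], [2, 5]], which has shape [3, 2].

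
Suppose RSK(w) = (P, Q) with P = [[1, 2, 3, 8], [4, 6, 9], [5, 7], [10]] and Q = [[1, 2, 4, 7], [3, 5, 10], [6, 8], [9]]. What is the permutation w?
Reverse the RSK construction: for i from n down to 1, find the cell of Q containing i, remove the entry at that cell from P, and reverse-bump it up through P; the value ejected from row 1 is w(i).

Step i=10: Q has 10 at row 2, column 3; remove 9 from row 2 of P and reverse-bump: 9 enters row 1 and ejects 8. So w(10) = 8. P is now [[1, 2, 3, 9], [4, 6], [5, 7], [10]].
Step i=9: Q has 9 at row 4, column 1; remove 10 from row 4 of P and reverse-bump: 10 enters row 3 and ejects 7; 7 enters row 2 and ejects 6; 6 enters row 1 and ejects 3. So w(9) = 3. P is now [[1, 2, 6, 9], [4, 7], [5, 10]].
Step i=8: Q has 8 at row 3, column 2; remove 10 from row 3 of P and reverse-bump: 10 enters row 2 and ejects 7; 7 enters row 1 and ejects 6. So w(8) = 6. P is now [[1, 2, 7, 9], [4, 10], [5]].
Step i=7: Q has 7 at row 1, column 4; remove that cell from P, ejecting 9. So w(7) = 9. P is now [[1, 2, 7], [4, 10], [5]].
Step i=6: Q has 6 at row 3, column 1; remove 5 from row 3 of P and reverse-bump: 5 enters row 2 and ejects 4; 4 enters row 1 and ejects 2. So w(6) = 2. P is now [[1, 4, 7], [5, 10]].
Step i=5: Q has 5 at row 2, column 2; remove 10 from row 2 of P and reverse-bump: 10 enters row 1 and ejects 7. So w(5) = 7. P is now [[1, 4, 10], [5]].
Step i=4: Q has 4 at row 1, column 3; remove that cell from P, ejecting 10. So w(4) = 10. P is now [[1, 4], [5]].
Step i=3: Q has 3 at row 2, column 1; remove 5 from row 2 of P and reverse-bump: 5 enters row 1 and ejects 4. So w(3) = 4. P is now [[1, 5]].
Step i=2: Q has 2 at row 1, column 2; remove that cell from P, ejecting 5. So w(2) = 5. P is now [[1]].
Step i=1: Q has 1 at row 1, column 1; remove that cell from P, ejecting 1. So w(1) = 1. P is now [].

So w = 1 5 4 10 7 2 9 6 3 8.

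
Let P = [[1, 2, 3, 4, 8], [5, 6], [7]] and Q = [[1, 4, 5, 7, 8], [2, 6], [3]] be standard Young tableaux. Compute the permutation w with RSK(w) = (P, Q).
7 5 1 2 6 3 4 8

Reverse the RSK construction: for i from n down to 1, find the cell of Q containing i, remove the entry at that cell from P, and reverse-bump it up through P; the value ejected from row 1 is w(i).

Step i=8: Q has 8 at row 1, column 5; remove that cell from P, ejecting 8. So w(8) = 8. P is now [[1, 2, 3, 4], [5, 6], [7]].
Step i=7: Q has 7 at row 1, column 4; remove that cell from P, ejecting 4. So w(7) = 4. P is now [[1, 2, 3], [5, 6], [7]].
Step i=6: Q has 6 at row 2, column 2; remove 6 from row 2 of P and reverse-bump: 6 enters row 1 and ejects 3. So w(6) = 3. P is now [[1, 2, 6], [5], [7]].
Step i=5: Q has 5 at row 1, column 3; remove that cell from P, ejecting 6. So w(5) = 6. P is now [[1, 2], [5], [7]].
Step i=4: Q has 4 at row 1, column 2; remove that cell from P, ejecting 2. So w(4) = 2. P is now [[1], [5], [7]].
Step i=3: Q has 3 at row 3, column 1; remove 7 from row 3 of P and reverse-bump: 7 enters row 2 and ejects 5; 5 enters row 1 and ejects 1. So w(3) = 1. P is now [[5], [7]].
Step i=2: Q has 2 at row 2, column 1; remove 7 from row 2 of P and reverse-bump: 7 enters row 1 and ejects 5. So w(2) = 5. P is now [[7]].
Step i=1: Q has 1 at row 1, column 1; remove that cell from P, ejecting 7. So w(1) = 7. P is now [].

So w = 7 5 1 2 6 3 4 8.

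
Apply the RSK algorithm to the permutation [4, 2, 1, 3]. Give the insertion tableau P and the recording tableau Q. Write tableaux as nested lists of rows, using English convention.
P = [[1, 3], [2], [4]], Q = [[1, 4], [2], [3]]

Insert each entry of the permutation into P by Schensted row insertion, recording in Q the position of each new cell.

After inserting 4: P = [[4]].
After inserting 2: P = [[2], [4]].
After inserting 1: P = [[1], [2], [4]].
After inserting 3: P = [[1, 3], [2], [4]].

So P = [[1, 3], [2], [4]], Q = [[1, 4], [2], [3]].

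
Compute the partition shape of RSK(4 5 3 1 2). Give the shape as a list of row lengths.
Row-insert each entry into an empty tableau.

After inserting 4: P = [[4]].
After inserting 5: P = [[4, 5]].
After inserting 3: P = [[3, 5], [4]].
After inserting 1: P = [[1, 5], [3], [4]].
After inserting 2: P = [[1, 2], [3, 5], [4]].

The final insertion tableau P = [[1, 2], [3, 5], [4]] has shape [2, 2, 1].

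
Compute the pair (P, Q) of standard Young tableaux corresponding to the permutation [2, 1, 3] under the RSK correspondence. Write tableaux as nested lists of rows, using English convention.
P = [[1, 3], [2]], Q = [[1, 3], [2]]

Insert each entry of the permutation into P by Schensted row insertion, recording in Q the position of each new cell.

Insert 2: appended to row 1. P = [[2]].
Insert 1: 1 bumps 2 from row 1; 2 starts row 2. P = [[1], [2]].
Insert 3: appended to row 1. P = [[1, 3], [2]].

So P = [[1, 3], [2]], Q = [[1, 3], [2]].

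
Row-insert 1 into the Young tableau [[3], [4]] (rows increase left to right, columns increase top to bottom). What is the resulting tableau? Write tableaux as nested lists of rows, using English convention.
[[1], [3], [4]]

In row 1, 1 replaces 3 (the leftmost entry greater than 1); 3 is bumped to row 2. In row 2, 3 replaces 4 (the leftmost entry greater than 3); 4 is bumped to row 3. 4 starts a new row 3. The new tableau is [[1], [3], [4]].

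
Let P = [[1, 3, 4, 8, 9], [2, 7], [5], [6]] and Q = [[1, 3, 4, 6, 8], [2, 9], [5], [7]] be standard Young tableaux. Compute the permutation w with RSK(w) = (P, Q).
Reverse RSK: for i = n, n-1, ..., 1, locate i in Q, remove the corresponding corner cell from P, and reverse-bump its entry up through P; the value ejected from row 1 is w(i).

So w = 6 2 5 7 3 8 1 9 4.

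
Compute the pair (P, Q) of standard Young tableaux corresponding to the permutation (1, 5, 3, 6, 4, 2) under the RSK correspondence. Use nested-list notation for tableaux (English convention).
P = [[1, 2, 4], [3, 6], [5]], Q = [[1, 2, 4], [3, 5], [6]]

Insert each entry of the permutation into P by Schensted row insertion, recording in Q the position of each new cell.

After inserting 1: P = [[1]].
After inserting 5: P = [[1, 5]].
After inserting 3: P = [[1, 3], [5]].
After inserting 6: P = [[1, 3, 6], [5]].
After inserting 4: P = [[1, 3, 4], [5, 6]].
After inserting 2: P = [[1, 2, 4], [3, 6], [5]].

So P = [[1, 2, 4], [3, 6], [5]], Q = [[1, 2, 4], [3, 5], [6]].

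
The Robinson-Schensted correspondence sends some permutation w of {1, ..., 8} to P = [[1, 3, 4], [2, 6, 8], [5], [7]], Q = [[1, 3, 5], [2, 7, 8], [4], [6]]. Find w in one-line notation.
Reverse the RSK construction: for i from n down to 1, find the cell of Q containing i, remove the entry at that cell from P, and reverse-bump it up through P; the value ejected from row 1 is w(i).

Step i=8: Q has 8 at row 2, column 3; remove 8 from row 2 of P and reverse-bump: 8 enters row 1 and ejects 4. So w(8) = 4. P is now [[1, 3, 8], [2, 6], [5], [7]].
Step i=7: Q has 7 at row 2, column 2; remove 6 from row 2 of P and reverse-bump: 6 enters row 1 and ejects 3. So w(7) = 3. P is now [[1, 6, 8], [2], [5], [7]].
Step i=6: Q has 6 at row 4, column 1; remove 7 from row 4 of P and reverse-bump: 7 enters row 3 and ejects 5; 5 enters row 2 and ejects 2; 2 enters row 1 and ejects 1. So w(6) = 1. P is now [[2, 6, 8], [5], [7]].
Step i=5: Q has 5 at row 1, column 3; remove that cell from P, ejecting 8. So w(5) = 8. P is now [[2, 6], [5], [7]].
Step i=4: Q has 4 at row 3, column 1; remove 7 from row 3 of P and reverse-bump: 7 enters row 2 and ejects 5; 5 enters row 1 and ejects 2. So w(4) = 2. P is now [[5, 6], [7]].
Step i=3: Q has 3 at row 1, column 2; remove that cell from P, ejecting 6. So w(3) = 6. P is now [[5], [7]].
Step i=2: Q has 2 at row 2, column 1; remove 7 from row 2 of P and reverse-bump: 7 enters row 1 and ejects 5. So w(2) = 5. P is now [[7]].
Step i=1: Q has 1 at row 1, column 1; remove that cell from P, ejecting 7. So w(1) = 7. P is now [].

So w = 7 5 6 2 8 1 3 4.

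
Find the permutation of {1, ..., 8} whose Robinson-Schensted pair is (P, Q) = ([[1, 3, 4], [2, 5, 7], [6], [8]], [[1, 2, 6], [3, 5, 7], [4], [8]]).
Reverse the RSK construction: for i from n down to 1, find the cell of Q containing i, remove the entry at that cell from P, and reverse-bump it up through P; the value ejected from row 1 is w(i).

Step i=8: Q has 8 at row 4, column 1; remove 8 from row 4 of P and reverse-bump: 8 enters row 3 and ejects 6; 6 enters row 2 and ejects 5; 5 enters row 1 and ejects 4. So w(8) = 4. P is now [[1, 3, 5], [2, 6, 7], [8]].
Step i=7: Q has 7 at row 2, column 3; remove 7 from row 2 of P and reverse-bump: 7 enters row 1 and ejects 5. So w(7) = 5. P is now [[1, 3, 7], [2, 6], [8]].
Step i=6: Q has 6 at row 1, column 3; remove that cell from P, ejecting 7. So w(6) = 7. P is now [[1, 3], [2, 6], [8]].
Step i=5: Q has 5 at row 2, column 2; remove 6 from row 2 of P and reverse-bump: 6 enters row 1 and ejects 3. So w(5) = 3. P is now [[1, 6], [2], [8]].
Step i=4: Q has 4 at row 3, column 1; remove 8 from row 3 of P and reverse-bump: 8 enters row 2 and ejects 2; 2 enters row 1 and ejects 1. So w(4) = 1. P is now [[2, 6], [8]].
Step i=3: Q has 3 at row 2, column 1; remove 8 from row 2 of P and reverse-bump: 8 enters row 1 and ejects 6. So w(3) = 6. P is now [[2, 8]].
Step i=2: Q has 2 at row 1, column 2; remove that cell from P, ejecting 8. So w(2) = 8. P is now [[2]].
Step i=1: Q has 1 at row 1, column 1; remove that cell from P, ejecting 2. So w(1) = 2. P is now [].

So w = 2 8 6 1 3 7 5 4.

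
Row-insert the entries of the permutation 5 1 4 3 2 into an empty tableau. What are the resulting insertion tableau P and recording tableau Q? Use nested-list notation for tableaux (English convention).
P = [[1, 2], [3], [4], [5]], Q = [[1, 3], [2], [4], [5]]

Insert each entry of the permutation into P by Schensted row insertion, recording in Q the position of each new cell.

Insert 5: appended to row 1. P = [[5]].
Insert 1: 1 bumps 5 from row 1; 5 starts row 2. P = [[1], [5]].
Insert 4: appended to row 1. P = [[1, 4], [5]].
Insert 3: 3 bumps 4 from row 1; 4 bumps 5 from row 2; 5 starts row 3. P = [[1, 3], [4], [5]].
Insert 2: 2 bumps 3 from row 1; 3 bumps 4 from row 2; 4 bumps 5 from row 3; 5 starts row 4. P = [[1, 2], [3], [4], [5]].

So P = [[1, 2], [3], [4], [5]], Q = [[1, 3], [2], [4], [5]].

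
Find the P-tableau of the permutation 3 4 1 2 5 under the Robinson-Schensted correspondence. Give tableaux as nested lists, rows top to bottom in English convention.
P = [[1, 2, 5], [3, 4]]

After inserting 3: P = [[3]].
After inserting 4: P = [[3, 4]].
After inserting 1: P = [[1, 4], [3]].
After inserting 2: P = [[1, 2], [3, 4]].
After inserting 5: P = [[1, 2, 5], [3, 4]].

So P = [[1, 2, 5], [3, 4]].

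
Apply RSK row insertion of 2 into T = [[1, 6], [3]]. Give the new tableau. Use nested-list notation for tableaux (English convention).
In row 1, 2 replaces 6 (the leftmost entry greater than 2); 6 is bumped to row 2. 6 is appended to row 2. The new tableau is [[1, 2], [3, 6]].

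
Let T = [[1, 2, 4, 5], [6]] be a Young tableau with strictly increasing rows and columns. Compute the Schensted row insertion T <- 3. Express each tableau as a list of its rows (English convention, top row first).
In row 1, 3 replaces 4 (the leftmost entry greater than 3); 4 is bumped to row 2. In row 2, 4 replaces 6 (the leftmost entry greater than 4); 6 is bumped to row 3. 6 starts a new row 3. The new tableau is [[1, 2, 3, 5], [4], [6]].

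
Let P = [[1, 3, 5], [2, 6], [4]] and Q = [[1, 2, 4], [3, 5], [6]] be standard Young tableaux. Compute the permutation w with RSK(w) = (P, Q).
2 4 3 6 5 1

Reverse the RSK construction: for i from n down to 1, find the cell of Q containing i, remove the entry at that cell from P, and reverse-bump it up through P; the value ejected from row 1 is w(i).

Step i=6: Q has 6 at row 3, column 1; remove 4 from row 3 of P and reverse-bump: 4 enters row 2 and ejects 2; 2 enters row 1 and ejects 1. So w(6) = 1. P is now [[2, 3, 5], [4, 6]].
Step i=5: Q has 5 at row 2, column 2; remove 6 from row 2 of P and reverse-bump: 6 enters row 1 and ejects 5. So w(5) = 5. P is now [[2, 3, 6], [4]].
Step i=4: Q has 4 at row 1, column 3; remove that cell from P, ejecting 6. So w(4) = 6. P is now [[2, 3], [4]].
Step i=3: Q has 3 at row 2, column 1; remove 4 from row 2 of P and reverse-bump: 4 enters row 1 and ejects 3. So w(3) = 3. P is now [[2, 4]].
Step i=2: Q has 2 at row 1, column 2; remove that cell from P, ejecting 4. So w(2) = 4. P is now [[2]].
Step i=1: Q has 1 at row 1, column 1; remove that cell from P, ejecting 2. So w(1) = 2. P is now [].

So w = 2 4 3 6 5 1.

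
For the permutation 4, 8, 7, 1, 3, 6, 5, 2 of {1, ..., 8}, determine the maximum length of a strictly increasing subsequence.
3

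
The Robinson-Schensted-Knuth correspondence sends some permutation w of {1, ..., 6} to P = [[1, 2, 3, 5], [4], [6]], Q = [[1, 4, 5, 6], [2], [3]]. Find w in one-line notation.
Reverse the RSK construction: for i from n down to 1, find the cell of Q containing i, remove the entry at that cell from P, and reverse-bump it up through P; the value ejected from row 1 is w(i).

Step i=6: Q has 6 at row 1, column 4; remove that cell from P, ejecting 5. So w(6) = 5. P is now [[1, 2, 3], [4], [6]].
Step i=5: Q has 5 at row 1, column 3; remove that cell from P, ejecting 3. So w(5) = 3. P is now [[1, 2], [4], [6]].
Step i=4: Q has 4 at row 1, column 2; remove that cell from P, ejecting 2. So w(4) = 2. P is now [[1], [4], [6]].
Step i=3: Q has 3 at row 3, column 1; remove 6 from row 3 of P and reverse-bump: 6 enters row 2 and ejects 4; 4 enters row 1 and ejects 1. So w(3) = 1. P is now [[4], [6]].
Step i=2: Q has 2 at row 2, column 1; remove 6 from row 2 of P and reverse-bump: 6 enters row 1 and ejects 4. So w(2) = 4. P is now [[6]].
Step i=1: Q has 1 at row 1, column 1; remove that cell from P, ejecting 6. So w(1) = 6. P is now [].

So w = 6 4 1 2 3 5.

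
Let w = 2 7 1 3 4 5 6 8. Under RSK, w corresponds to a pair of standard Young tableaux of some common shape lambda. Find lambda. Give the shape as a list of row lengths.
Row-insert each entry into an empty tableau.

After inserting 2: P = [[2]].
After inserting 7: P = [[2, 7]].
After inserting 1: P = [[1, 7], [2]].
After inserting 3: P = [[1, 3], [2, 7]].
After inserting 4: P = [[1, 3, 4], [2, 7]].
After inserting 5: P = [[1, 3, 4, 5], [2, 7]].
After inserting 6: P = [[1, 3, 4, 5, 6], [2, 7]].
After inserting 8: P = [[1, 3, 4, 5, 6, 8], [2, 7]].

The final insertion tableau P = [[1, 3, 4, 5, 6, 8], [2, 7]] has shape [6, 2].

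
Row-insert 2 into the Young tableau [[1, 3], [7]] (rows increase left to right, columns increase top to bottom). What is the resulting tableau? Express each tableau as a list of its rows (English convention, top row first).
In row 1, 2 replaces 3 (the leftmost entry greater than 2); 3 is bumped to row 2. In row 2, 3 replaces 7 (the leftmost entry greater than 3); 7 is bumped to row 3. 7 starts a new row 3. The new tableau is [[1, 2], [3], [7]].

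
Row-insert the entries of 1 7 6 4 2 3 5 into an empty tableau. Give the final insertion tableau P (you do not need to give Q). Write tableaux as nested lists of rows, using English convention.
Insert 1: appended to row 1. P = [[1]].
Insert 7: appended to row 1. P = [[1, 7]].
Insert 6: 6 bumps 7 from row 1; 7 starts row 2. P = [[1, 6], [7]].
Insert 4: 4 bumps 6 from row 1; 6 bumps 7 from row 2; 7 starts row 3. P = [[1, 4], [6], [7]].
Insert 2: 2 bumps 4 from row 1; 4 bumps 6 from row 2; 6 bumps 7 from row 3; 7 starts row 4. P = [[1, 2], [4], [6], [7]].
Insert 3: appended to row 1. P = [[1, 2, 3], [4], [6], [7]].
Insert 5: appended to row 1. P = [[1, 2, 3, 5], [4], [6], [7]].

So P = [[1, 2, 3, 5], [4], [6], [7]].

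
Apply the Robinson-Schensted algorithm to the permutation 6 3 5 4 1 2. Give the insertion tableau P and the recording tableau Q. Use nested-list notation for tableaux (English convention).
P = [[1, 2], [3, 4], [5], [6]], Q = [[1, 3], [2, 6], [4], [5]]

Insert each entry of the permutation into P by Schensted row insertion, recording in Q the position of each new cell.

After inserting 6: P = [[6]].
After inserting 3: P = [[3], [6]].
After inserting 5: P = [[3, 5], [6]].
After inserting 4: P = [[3, 4], [5], [6]].
After inserting 1: P = [[1, 4], [3], [5], [6]].
After inserting 2: P = [[1, 2], [3, 4], [5], [6]].

So P = [[1, 2], [3, 4], [5], [6]], Q = [[1, 3], [2, 6], [4], [5]].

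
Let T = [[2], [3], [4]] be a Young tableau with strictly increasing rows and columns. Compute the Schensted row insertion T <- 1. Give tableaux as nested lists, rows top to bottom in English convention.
In row 1, 1 replaces 2 (the leftmost entry greater than 1); 2 is bumped to row 2. In row 2, 2 replaces 3 (the leftmost entry greater than 2); 3 is bumped to row 3. In row 3, 3 replaces 4 (the leftmost entry greater than 3); 4 is bumped to row 4. 4 starts a new row 4. The new tableau is [[1], [2], [3], [4]].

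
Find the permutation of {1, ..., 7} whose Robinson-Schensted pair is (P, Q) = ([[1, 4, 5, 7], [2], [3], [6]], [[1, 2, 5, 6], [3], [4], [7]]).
Reverse the RSK construction: for i from n down to 1, find the cell of Q containing i, remove the entry at that cell from P, and reverse-bump it up through P; the value ejected from row 1 is w(i).

Step i=7: Q has 7 at row 4, column 1; remove 6 from row 4 of P and reverse-bump: 6 enters row 3 and ejects 3; 3 enters row 2 and ejects 2; 2 enters row 1 and ejects 1. So w(7) = 1. P is now [[2, 4, 5, 7], [3], [6]].
Step i=6: Q has 6 at row 1, column 4; remove that cell from P, ejecting 7. So w(6) = 7. P is now [[2, 4, 5], [3], [6]].
Step i=5: Q has 5 at row 1, column 3; remove that cell from P, ejecting 5. So w(5) = 5. P is now [[2, 4], [3], [6]].
Step i=4: Q has 4 at row 3, column 1; remove 6 from row 3 of P and reverse-bump: 6 enters row 2 and ejects 3; 3 enters row 1 and ejects 2. So w(4) = 2. P is now [[3, 4], [6]].
Step i=3: Q has 3 at row 2, column 1; remove 6 from row 2 of P and reverse-bump: 6 enters row 1 and ejects 4. So w(3) = 4. P is now [[3, 6]].
Step i=2: Q has 2 at row 1, column 2; remove that cell from P, ejecting 6. So w(2) = 6. P is now [[3]].
Step i=1: Q has 1 at row 1, column 1; remove that cell from P, ejecting 3. So w(1) = 3. P is now [].

So w = 3 6 4 2 5 7 1.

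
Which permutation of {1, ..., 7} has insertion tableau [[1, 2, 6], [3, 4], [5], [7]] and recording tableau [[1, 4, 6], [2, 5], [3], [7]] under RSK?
Reverse the RSK construction: for i from n down to 1, find the cell of Q containing i, remove the entry at that cell from P, and reverse-bump it up through P; the value ejected from row 1 is w(i).

Step i=7: Q has 7 at row 4, column 1; remove 7 from row 4 of P and reverse-bump: 7 enters row 3 and ejects 5; 5 enters row 2 and ejects 4; 4 enters row 1 and ejects 2. So w(7) = 2. P is now [[1, 4, 6], [3, 5], [7]].
Step i=6: Q has 6 at row 1, column 3; remove that cell from P, ejecting 6. So w(6) = 6. P is now [[1, 4], [3, 5], [7]].
Step i=5: Q has 5 at row 2, column 2; remove 5 from row 2 of P and reverse-bump: 5 enters row 1 and ejects 4. So w(5) = 4. P is now [[1, 5], [3], [7]].
Step i=4: Q has 4 at row 1, column 2; remove that cell from P, ejecting 5. So w(4) = 5. P is now [[1], [3], [7]].
Step i=3: Q has 3 at row 3, column 1; remove 7 from row 3 of P and reverse-bump: 7 enters row 2 and ejects 3; 3 enters row 1 and ejects 1. So w(3) = 1. P is now [[3], [7]].
Step i=2: Q has 2 at row 2, column 1; remove 7 from row 2 of P and reverse-bump: 7 enters row 1 and ejects 3. So w(2) = 3. P is now [[7]].
Step i=1: Q has 1 at row 1, column 1; remove that cell from P, ejecting 7. So w(1) = 7. P is now [].

So w = 7 3 1 5 4 6 2.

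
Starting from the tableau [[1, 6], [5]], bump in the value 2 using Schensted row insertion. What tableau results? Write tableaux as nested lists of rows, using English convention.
In row 1, 2 replaces 6 (the leftmost entry greater than 2); 6 is bumped to row 2. 6 is appended to row 2. The new tableau is [[1, 2], [5, 6]].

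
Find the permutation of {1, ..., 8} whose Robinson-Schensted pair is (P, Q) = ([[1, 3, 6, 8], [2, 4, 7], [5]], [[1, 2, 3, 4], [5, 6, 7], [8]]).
Reverse the RSK construction: for i from n down to 1, find the cell of Q containing i, remove the entry at that cell from P, and reverse-bump it up through P; the value ejected from row 1 is w(i).

Step i=8: Q has 8 at row 3, column 1; remove 5 from row 3 of P and reverse-bump: 5 enters row 2 and ejects 4; 4 enters row 1 and ejects 3. So w(8) = 3. P is now [[1, 4, 6, 8], [2, 5, 7]].
Step i=7: Q has 7 at row 2, column 3; remove 7 from row 2 of P and reverse-bump: 7 enters row 1 and ejects 6. So w(7) = 6. P is now [[1, 4, 7, 8], [2, 5]].
Step i=6: Q has 6 at row 2, column 2; remove 5 from row 2 of P and reverse-bump: 5 enters row 1 and ejects 4. So w(6) = 4. P is now [[1, 5, 7, 8], [2]].
Step i=5: Q has 5 at row 2, column 1; remove 2 from row 2 of P and reverse-bump: 2 enters row 1 and ejects 1. So w(5) = 1. P is now [[2, 5, 7, 8]].
Step i=4: Q has 4 at row 1, column 4; remove that cell from P, ejecting 8. So w(4) = 8. P is now [[2, 5, 7]].
Step i=3: Q has 3 at row 1, column 3; remove that cell from P, ejecting 7. So w(3) = 7. P is now [[2, 5]].
Step i=2: Q has 2 at row 1, column 2; remove that cell from P, ejecting 5. So w(2) = 5. P is now [[2]].
Step i=1: Q has 1 at row 1, column 1; remove that cell from P, ejecting 2. So w(1) = 2. P is now [].

So w = 2 5 7 8 1 4 6 3.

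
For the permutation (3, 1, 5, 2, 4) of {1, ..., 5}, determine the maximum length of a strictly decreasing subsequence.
2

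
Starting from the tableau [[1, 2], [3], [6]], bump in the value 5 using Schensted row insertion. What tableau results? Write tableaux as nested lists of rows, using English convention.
[[1, 2, 5], [3], [6]]

5 is larger than every entry of row 1, so it is appended to row 1. The new tableau is [[1, 2, 5], [3], [6]].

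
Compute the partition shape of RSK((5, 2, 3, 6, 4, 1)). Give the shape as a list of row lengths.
Row-insert each entry into an empty tableau.

After inserting 5: P = [[5]].
After inserting 2: P = [[2], [5]].
After inserting 3: P = [[2, 3], [5]].
After inserting 6: P = [[2, 3, 6], [5]].
After inserting 4: P = [[2, 3, 4], [5, 6]].
After inserting 1: P = [[1, 3, 4], [2, 6], [5]].

The final insertion tableau P = [[1, 3, 4], [2, 6], [5]] has shape [3, 2, 1].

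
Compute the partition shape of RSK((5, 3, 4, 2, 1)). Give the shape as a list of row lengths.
Row-insert each entry into an empty tableau.

After inserting 5: P = [[5]].
After inserting 3: P = [[3], [5]].
After inserting 4: P = [[3, 4], [5]].
After inserting 2: P = [[2, 4], [3], [5]].
After inserting 1: P = [[1, 4], [2], [3], [5]].

The final insertion tableau P = [[1, 4], [2], [3], [5]] has shape [2, 1, 1, 1].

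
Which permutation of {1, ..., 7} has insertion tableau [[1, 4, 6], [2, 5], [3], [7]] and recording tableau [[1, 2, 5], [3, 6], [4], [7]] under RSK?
Reverse the RSK construction: for i from n down to 1, find the cell of Q containing i, remove the entry at that cell from P, and reverse-bump it up through P; the value ejected from row 1 is w(i).

Step i=7: Q has 7 at row 4, column 1; remove 7 from row 4 of P and reverse-bump: 7 enters row 3 and ejects 3; 3 enters row 2 and ejects 2; 2 enters row 1 and ejects 1. So w(7) = 1. P is now [[2, 4, 6], [3, 5], [7]].
Step i=6: Q has 6 at row 2, column 2; remove 5 from row 2 of P and reverse-bump: 5 enters row 1 and ejects 4. So w(6) = 4. P is now [[2, 5, 6], [3], [7]].
Step i=5: Q has 5 at row 1, column 3; remove that cell from P, ejecting 6. So w(5) = 6. P is now [[2, 5], [3], [7]].
Step i=4: Q has 4 at row 3, column 1; remove 7 from row 3 of P and reverse-bump: 7 enters row 2 and ejects 3; 3 enters row 1 and ejects 2. So w(4) = 2. P is now [[3, 5], [7]].
Step i=3: Q has 3 at row 2, column 1; remove 7 from row 2 of P and reverse-bump: 7 enters row 1 and ejects 5. So w(3) = 5. P is now [[3, 7]].
Step i=2: Q has 2 at row 1, column 2; remove that cell from P, ejecting 7. So w(2) = 7. P is now [[3]].
Step i=1: Q has 1 at row 1, column 1; remove that cell from P, ejecting 3. So w(1) = 3. P is now [].

So w = 3 7 5 2 6 4 1.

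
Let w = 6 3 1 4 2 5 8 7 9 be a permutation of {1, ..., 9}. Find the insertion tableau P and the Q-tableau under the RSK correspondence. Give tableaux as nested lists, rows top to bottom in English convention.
Insert each entry of the permutation into P by Schensted row insertion, recording in Q the position of each new cell.

Insert 6: appended to row 1. P = [[6]], Q = [[1]].
Insert 3: 3 bumps 6 from row 1; 6 starts row 2. P = [[3], [6]], Q = [[1], [2]].
Insert 1: 1 bumps 3 from row 1; 3 bumps 6 from row 2; 6 starts row 3. P = [[1], [3], [6]], Q = [[1], [2], [3]].
Insert 4: appended to row 1. P = [[1, 4], [3], [6]], Q = [[1, 4], [2], [3]].
Insert 2: 2 bumps 4 from row 1; 4 appends to row 2. P = [[1, 2], [3, 4], [6]], Q = [[1, 4], [2, 5], [3]].
Insert 5: appended to row 1. P = [[1, 2, 5], [3, 4], [6]], Q = [[1, 4, 6], [2, 5], [3]].
Insert 8: appended to row 1. P = [[1, 2, 5, 8], [3, 4], [6]], Q = [[1, 4, 6, 7], [2, 5], [3]].
Insert 7: 7 bumps 8 from row 1; 8 appends to row 2. P = [[1, 2, 5, 7], [3, 4, 8], [6]], Q = [[1, 4, 6, 7], [2, 5, 8], [3]].
Insert 9: appended to row 1. P = [[1, 2, 5, 7, 9], [3, 4, 8], [6]], Q = [[1, 4, 6, 7, 9], [2, 5, 8], [3]].

So P = [[1, 2, 5, 7, 9], [3, 4, 8], [6]], Q = [[1, 4, 6, 7, 9], [2, 5, 8], [3]].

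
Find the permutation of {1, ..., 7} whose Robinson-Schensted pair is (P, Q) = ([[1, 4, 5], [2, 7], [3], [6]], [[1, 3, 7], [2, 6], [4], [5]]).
Reverse RSK: for i = n, n-1, ..., 1, locate i in Q, remove the corresponding corner cell from P, and reverse-bump its entry up through P; the value ejected from row 1 is w(i).

So w = 6 3 7 2 1 4 5.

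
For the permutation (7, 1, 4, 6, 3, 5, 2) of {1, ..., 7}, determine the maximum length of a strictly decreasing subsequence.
4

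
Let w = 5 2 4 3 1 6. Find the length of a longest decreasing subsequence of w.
4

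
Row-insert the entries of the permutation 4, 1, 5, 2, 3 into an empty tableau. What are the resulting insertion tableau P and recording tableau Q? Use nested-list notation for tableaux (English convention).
P = [[1, 2, 3], [4, 5]], Q = [[1, 3, 5], [2, 4]]

Insert each entry of the permutation into P by Schensted row insertion, recording in Q the position of each new cell.

Insert 4: appended to row 1. P = [[4]].
Insert 1: 1 bumps 4 from row 1; 4 starts row 2. P = [[1], [4]].
Insert 5: appended to row 1. P = [[1, 5], [4]].
Insert 2: 2 bumps 5 from row 1; 5 appends to row 2. P = [[1, 2], [4, 5]].
Insert 3: appended to row 1. P = [[1, 2, 3], [4, 5]].

So P = [[1, 2, 3], [4, 5]], Q = [[1, 3, 5], [2, 4]].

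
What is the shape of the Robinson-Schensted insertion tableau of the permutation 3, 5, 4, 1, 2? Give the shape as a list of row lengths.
[2, 2, 1]

Row-insert each entry into an empty tableau.

After inserting 3: P = [[3]].
After inserting 5: P = [[3, 5]].
After inserting 4: P = [[3, 4], [5]].
After inserting 1: P = [[1, 4], [3], [5]].
After inserting 2: P = [[1, 2], [3, 4], [5]].

The final insertion tableau P = [[1, 2], [3, 4], [5]] has shape [2, 2, 1].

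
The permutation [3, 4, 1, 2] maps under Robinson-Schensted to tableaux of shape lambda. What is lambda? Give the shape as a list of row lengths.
[2, 2]

Row-insert each entry into an empty tableau.

After inserting 3: P = [[3]].
After inserting 4: P = [[3, 4]].
After inserting 1: P = [[1, 4], [3]].
After inserting 2: P = [[1, 2], [3, 4]].

The final insertion tableau P = [[1, 2], [3, 4]] has shape [2, 2].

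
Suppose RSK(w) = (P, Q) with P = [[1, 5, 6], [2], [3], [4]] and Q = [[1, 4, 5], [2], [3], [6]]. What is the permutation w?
Reverse the RSK construction: for i from n down to 1, find the cell of Q containing i, remove the entry at that cell from P, and reverse-bump it up through P; the value ejected from row 1 is w(i).

Step i=6: Q has 6 at row 4, column 1; remove 4 from row 4 of P and reverse-bump: 4 enters row 3 and ejects 3; 3 enters row 2 and ejects 2; 2 enters row 1 and ejects 1. So w(6) = 1. P is now [[2, 5, 6], [3], [4]].
Step i=5: Q has 5 at row 1, column 3; remove that cell from P, ejecting 6. So w(5) = 6. P is now [[2, 5], [3], [4]].
Step i=4: Q has 4 at row 1, column 2; remove that cell from P, ejecting 5. So w(4) = 5. P is now [[2], [3], [4]].
Step i=3: Q has 3 at row 3, column 1; remove 4 from row 3 of P and reverse-bump: 4 enters row 2 and ejects 3; 3 enters row 1 and ejects 2. So w(3) = 2. P is now [[3], [4]].
Step i=2: Q has 2 at row 2, column 1; remove 4 from row 2 of P and reverse-bump: 4 enters row 1 and ejects 3. So w(2) = 3. P is now [[4]].
Step i=1: Q has 1 at row 1, column 1; remove that cell from P, ejecting 4. So w(1) = 4. P is now [].

So w = 4 3 2 5 6 1.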